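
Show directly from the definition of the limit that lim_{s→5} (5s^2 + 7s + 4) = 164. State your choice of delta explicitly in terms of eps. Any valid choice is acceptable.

Let eps > 0. We want delta > 0 such that 0 < |s − 5| < delta implies |(5s^2 + 7s + 4) − 164| < eps.
(5s^2 + 7s + 4) − 164 = 5s^2 + 7s - 160 = (s − 5)(5s + 32).
So |(5s^2 + 7s + 4) − 164| = |s − 5|·|5s + 32|.
Assume first that |s − 5| < 1, so |s| < 6. Then |5s + 32| ≤ 5·6 + 32 = 62.
Hence |(5s^2 + 7s + 4) − 164| ≤ 62|s − 5| < eps provided |s − 5| < eps/62.
Choosing delta = min(1, eps/62) ensures both conditions, hence |(5s^2 + 7s + 4) − 164| < eps.

delta = min(1, eps/62)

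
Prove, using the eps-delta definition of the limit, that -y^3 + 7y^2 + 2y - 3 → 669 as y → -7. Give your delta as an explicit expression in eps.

Suppose eps > 0. We want delta > 0 such that 0 < |y + 7| < delta implies |(-y^3 + 7y^2 + 2y - 3) − 669| < eps.
(-y^3 + 7y^2 + 2y - 3) − 669 = -y^3 + 7y^2 + 2y - 672 = (y + 7)(-y^2 + 14y - 96).
So |(-y^3 + 7y^2 + 2y - 3) − 669| = |y + 7|·|-y^2 + 14y - 96|.
Require delta ≤ 2. Then |y + 7| < 2 gives |y| < 9, and by the triangle inequality |-y^2 + 14y - 96| ≤ 9^2 + 14·9 + 96 = 303.
Hence |(-y^3 + 7y^2 + 2y - 3) − 669| ≤ 303|y + 7| < eps provided |y + 7| < eps/303.
Take delta = min(2, eps/303). Then 0 < |y + 7| < delta gives both |y + 7| < 2 and |y + 7| < eps/303, so |(-y^3 + 7y^2 + 2y - 3) − 669| < eps.

delta = min(2, eps/303)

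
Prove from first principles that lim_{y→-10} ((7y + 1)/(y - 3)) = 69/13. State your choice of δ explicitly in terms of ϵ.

δ = min(13/2, (169/44)ϵ)

Fix ϵ > 0. We want δ > 0 with 0 < |y + 10| < δ ⇒ |(7y + 1)/(y - 3) − (69/13)| < ϵ.
Combining over a common denominator, (7y + 1)/(y - 3) − (69/13) = [(7y + 1)·(-13) − (-69)·(y - 3)] / [(-13)·(y - 3)] = -22(y + 10) / ((-13)(y - 3)).
So |(7y + 1)/(y - 3) − (69/13)| = 22|y + 10| / (13·|y − 3|).
Require δ ≤ 13/2, so |y − 3| ≥ |-13| − |y + 10| > 13 − 13/2 = 13/2.
Hence |(7y + 1)/(y - 3) − (69/13)| < 22|y + 10|/(13·(13/2)) = (44/169)|y + 10|, which is < ϵ once |y + 10| < (169/44)ϵ.
Take δ = min(13/2, (169/44)ϵ). Then 0 < |y + 10| < δ forces both bounds, so |(7y + 1)/(y - 3) − (69/13)| < ϵ.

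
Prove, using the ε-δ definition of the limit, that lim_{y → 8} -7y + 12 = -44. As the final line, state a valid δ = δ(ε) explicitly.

δ = ε/7

Let ε > 0 be given. We need δ > 0 so that 0 < |y − 8| < δ implies |(-7y + 12) + 44| < ε.
Since (-7y + 12) + 44 = -7(y − 8), we have |(-7y + 12) + 44| = 7|y − 8|.
Thus it suffices that |y − 8| < ε/7.
Choosing δ = ε/7 gives |(-7y + 12) + 44| = 7|y − 8| < ε whenever |y − 8| < δ.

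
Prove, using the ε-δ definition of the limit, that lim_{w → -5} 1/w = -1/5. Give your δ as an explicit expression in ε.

δ = min(5/2, (25/2)ε)

Fix ε > 0. We seek δ > 0 such that 0 < |w + 5| < δ implies |1/w + 1/5| < ε.
|1/w + 1/5| = |-5 − w|/(5·|w|) = |w + 5|/(5|w|).
Require δ ≤ 5/2 so that |w| > 5 − 5/2 = 5/2, hence 5|w| > 25/2.
Then |1/w + 1/5| < |w + 5|/(25/2), which is < ε when |w + 5| < (25/2)ε.
Take δ = min(5/2, (25/2)ε). Then 0 < |w + 5| < δ gives both |w + 5| < 5/2 and |w + 5| < (25/2)ε, so |1/w + 1/5| < ε.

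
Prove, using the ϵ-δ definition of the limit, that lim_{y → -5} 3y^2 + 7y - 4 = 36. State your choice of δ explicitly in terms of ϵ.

δ = min(1, ϵ/26)

Let ϵ > 0 be given. We want δ > 0 such that 0 < |y + 5| < δ implies |(3y^2 + 7y - 4) − 36| < ϵ.
(3y^2 + 7y - 4) − 36 = 3y^2 + 7y - 40 = (y + 5)(3y - 8).
So |(3y^2 + 7y - 4) − 36| = |y + 5|·|3y - 8|.
Require δ ≤ 1. Then |y + 5| < 1 gives |y| < 6, and by the triangle inequality |3y - 8| ≤ 3·6 + 8 = 26.
Hence |(3y^2 + 7y - 4) − 36| ≤ 26|y + 5| < ϵ provided |y + 5| < ϵ/26.
Take δ = min(1, ϵ/26). Then 0 < |y + 5| < δ gives both |y + 5| < 1 and |y + 5| < ϵ/26, so |(3y^2 + 7y - 4) − 36| < ϵ.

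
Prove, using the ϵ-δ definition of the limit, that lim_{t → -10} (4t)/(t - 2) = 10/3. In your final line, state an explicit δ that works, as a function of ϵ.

Suppose ϵ > 0. We want δ > 0 with 0 < |t + 10| < δ ⇒ |(4t)/(t - 2) − (10/3)| < ϵ.
Combining over a common denominator, (4t)/(t - 2) − (10/3) = [(4t)·(-12) − (-40)·(t - 2)] / [(-12)·(t - 2)] = -8(t + 10) / ((-12)(t - 2)).
So |(4t)/(t - 2) − (10/3)| = 8|t + 10| / (12·|t − 2|).
Restrict δ ≤ 6. Then |t + 10| < 6 gives |t − 2| = |(t + 10) + (-12)| ≥ 12 − 6 = 6.
Hence |(4t)/(t - 2) − (10/3)| < 8|t + 10|/(12·6) = (1/9)|t + 10|, which is < ϵ once |t + 10| < 9ϵ.
Take δ = min(6, 9ϵ). Then 0 < |t + 10| < δ forces both bounds, so |(4t)/(t - 2) − (10/3)| < ϵ.

δ = min(6, 9ϵ)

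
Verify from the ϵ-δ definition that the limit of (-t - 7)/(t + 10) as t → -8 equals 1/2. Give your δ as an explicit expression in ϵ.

δ = min(1, (2/3)ϵ)

Fix ϵ > 0. We want δ > 0 with 0 < |t + 8| < δ ⇒ |(-t - 7)/(t + 10) − (1/2)| < ϵ.
Combining over a common denominator, (-t - 7)/(t + 10) − (1/2) = [(-t - 7)·2 − 1·(t + 10)] / [2·(t + 10)] = -3(t + 8) / (2(t + 10)).
So |(-t - 7)/(t + 10) − (1/2)| = 3|t + 8| / (2·|t + 10|).
Require δ ≤ 1, so |t + 10| ≥ |2| − |t + 8| > 2 − 1 = 1.
Hence |(-t - 7)/(t + 10) − (1/2)| < 3|t + 8|/(2·1) = (3/2)|t + 8|, which is < ϵ once |t + 8| < (2/3)ϵ.
Take δ = min(1, (2/3)ϵ). Then 0 < |t + 8| < δ forces both bounds, so |(-t - 7)/(t + 10) − (1/2)| < ϵ.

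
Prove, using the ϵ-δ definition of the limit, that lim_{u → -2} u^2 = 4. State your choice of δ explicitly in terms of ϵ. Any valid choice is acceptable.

Let ϵ > 0. We seek δ > 0 with 0 < |u + 2| < δ ⇒ |u^2 − 4| < ϵ.
Factor: u^2 − 4 = (u + 2)(u - 2), so |u^2 − 4| = |u + 2|·|u - 2|.
Restrict δ ≤ 1. Then |u + 2| < 1 gives |u| < 3, so by the triangle inequality |u - 2| ≤ 3 + 2 = 5.
Hence |u^2 − 4| ≤ 5|u + 2|, which is < ϵ once |u + 2| < ϵ/5.
Take δ = min(1, ϵ/5). If 0 < |u + 2| < δ then both bounds hold and |u^2 − 4| ≤ 5|u + 2| < 5·(ϵ/5) = ϵ.

δ = min(1, ϵ/5)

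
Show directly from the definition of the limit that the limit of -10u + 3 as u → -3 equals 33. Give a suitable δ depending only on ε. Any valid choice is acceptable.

Let ε > 0 be given. We need δ > 0 so that 0 < |u + 3| < δ implies |(-10u + 3) − 33| < ε.
|(-10u + 3) − 33| = |-10u - 30| = 10|u + 3|.
Thus it suffices that |u + 3| < ε/10.
Choosing δ = ε/10 gives |(-10u + 3) − 33| = 10|u + 3| < ε whenever |u + 3| < δ.

δ = ε/10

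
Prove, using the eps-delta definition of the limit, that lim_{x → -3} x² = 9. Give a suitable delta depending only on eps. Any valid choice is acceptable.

Suppose eps > 0. We seek delta > 0 with 0 < |x + 3| < delta ⇒ |x² − 9| < eps.
Factor: x² − 9 = (x + 3)(x - 3), so |x² − 9| = |x + 3|·|x - 3|.
Impose delta ≤ 2 so that |x| < 5; then |x - 3| ≤ 8.
Hence |x² − 9| ≤ 8|x + 3|, which is < eps once |x + 3| < eps/8.
Take delta = min(2, eps/8). If 0 < |x + 3| < delta then both bounds hold and |x² − 9| ≤ 8|x + 3| < 8·(eps/8) = eps.

delta = min(2, eps/8)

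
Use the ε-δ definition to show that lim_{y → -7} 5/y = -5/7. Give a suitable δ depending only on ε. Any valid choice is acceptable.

δ = min(7/2, (49/10)ε)

Let ε > 0. We seek δ > 0 such that 0 < |y + 7| < δ implies |5/y + 5/7| < ε.
|5/y + 5/7| = 5·|-7 − y|/(7·|y|) = 5|y + 7|/(7|y|).
Restrict δ ≤ 7/2. Then |y + 7| < 7/2 gives |y| > 7/2, so 7|y| > 49/2.
Then |5/y + 5/7| < 5|y + 7|/(49/2), which is < ε when |y + 7| < (49/10)ε.
Take δ = min(7/2, (49/10)ε). Then 0 < |y + 7| < δ gives both |y + 7| < 7/2 and |y + 7| < (49/10)ε, so |5/y + 5/7| < ε.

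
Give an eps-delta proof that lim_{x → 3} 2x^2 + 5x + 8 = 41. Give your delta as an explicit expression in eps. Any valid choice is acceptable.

Let eps > 0 be given. We want delta > 0 such that 0 < |x − 3| < delta implies |(2x^2 + 5x + 8) − 41| < eps.
(2x^2 + 5x + 8) − 41 = 2x^2 + 5x - 33 = (x − 3)(2x + 11).
So |(2x^2 + 5x + 8) − 41| = |x − 3|·|2x + 11|.
Assume first that |x − 3| < 1, so |x| < 4. Then |2x + 11| ≤ 2·4 + 11 = 19.
Hence |(2x^2 + 5x + 8) − 41| ≤ 19|x − 3| < eps provided |x − 3| < eps/19.
Take delta = min(1, eps/19). Then 0 < |x − 3| < delta gives both |x − 3| < 1 and |x − 3| < eps/19, so |(2x^2 + 5x + 8) − 41| < eps.

delta = min(1, eps/19)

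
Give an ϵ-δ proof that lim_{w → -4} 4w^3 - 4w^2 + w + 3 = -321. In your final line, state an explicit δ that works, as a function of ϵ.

δ = min(1, ϵ/281)

Let ϵ > 0. We want δ > 0 such that 0 < |w + 4| < δ implies |(4w^3 - 4w^2 + w + 3) + 321| < ϵ.
(4w^3 - 4w^2 + w + 3) + 321 = 4w^3 - 4w^2 + w + 324 = (w + 4)(4w^2 - 20w + 81).
So |(4w^3 - 4w^2 + w + 3) + 321| = |w + 4|·|4w^2 - 20w + 81|.
Require δ ≤ 1. Then |w + 4| < 1 gives |w| < 5, and by the triangle inequality |4w^2 - 20w + 81| ≤ 4·5^2 + 20·5 + 81 = 281.
Hence |(4w^3 - 4w^2 + w + 3) + 321| ≤ 281|w + 4| < ϵ provided |w + 4| < ϵ/281.
Take δ = min(1, ϵ/281). Then 0 < |w + 4| < δ gives both |w + 4| < 1 and |w + 4| < ϵ/281, so |(4w^3 - 4w^2 + w + 3) + 321| < ϵ.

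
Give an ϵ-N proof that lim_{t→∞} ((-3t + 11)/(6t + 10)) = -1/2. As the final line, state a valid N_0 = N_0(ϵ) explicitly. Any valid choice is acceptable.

Let ϵ > 0 be given. We seek N_0 > 0 such that t > N_0 implies |(-3t + 11)/(6t + 10) + 1/2| < ϵ.
(-3t + 11)/(6t + 10) + 1/2 = (6(-3t + 11) − (-3)(6t + 10)) / (6(6t + 10)) = 96/(6(6t + 10)).
For t > 0 we have 6t + 10 > 6t, so |(-3t + 11)/(6t + 10) + 1/2| = 96/(6(6t + 10)) < 96/(6·6t) = (8/3)/t.
Thus |(-3t + 11)/(6t + 10) + 1/2| < ϵ whenever t > (8/3)/ϵ.
Take N_0 = (8/3)/ϵ. If t > N_0 then |(-3t + 11)/(6t + 10) + 1/2| < (8/3)/t < ϵ.

N_0 = (8/3)/ϵ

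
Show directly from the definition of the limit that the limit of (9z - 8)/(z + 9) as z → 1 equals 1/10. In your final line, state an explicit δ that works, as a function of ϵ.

Suppose ϵ > 0. We want δ > 0 with 0 < |z − 1| < δ ⇒ |(9z - 8)/(z + 9) − (1/10)| < ϵ.
Combining over a common denominator, (9z - 8)/(z + 9) − (1/10) = [(9z - 8)·10 − 1·(z + 9)] / [10·(z + 9)] = 89(z − 1) / (10(z + 9)).
So |(9z - 8)/(z + 9) − (1/10)| = 89|z − 1| / (10·|z + 9|).
Restrict δ ≤ 5. Then |z − 1| < 5 gives |z + 9| = |(z − 1) + 10| ≥ 10 − 5 = 5.
Hence |(9z - 8)/(z + 9) − (1/10)| < 89|z − 1|/(10·5) = (89/50)|z − 1|, which is < ϵ once |z − 1| < (50/89)ϵ.
Take δ = min(5, (50/89)ϵ). Then 0 < |z − 1| < δ forces both bounds, so |(9z - 8)/(z + 9) − (1/10)| < ϵ.

δ = min(5, (50/89)ϵ)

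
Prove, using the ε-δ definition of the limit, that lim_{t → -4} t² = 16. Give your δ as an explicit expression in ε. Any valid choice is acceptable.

Suppose ε > 0. We seek δ > 0 with 0 < |t + 4| < δ ⇒ |t² − 16| < ε.
Factor: t² − 16 = (t + 4)(t - 4), so |t² − 16| = |t + 4|·|t - 4|.
Impose δ ≤ 2 so that |t| < 6; then |t - 4| ≤ 10.
Hence |t² − 16| ≤ 10|t + 4|, which is < ε once |t + 4| < ε/10.
Take δ = min(2, ε/10). If 0 < |t + 4| < δ then both bounds hold and |t² − 16| ≤ 10|t + 4| < 10·(ε/10) = ε.

δ = min(2, ε/10)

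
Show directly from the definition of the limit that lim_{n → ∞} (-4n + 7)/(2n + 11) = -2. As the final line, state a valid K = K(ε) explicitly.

K = (29/2)/ε

Suppose ε > 0. For n ≥ 1, |(-4n + 7)/(2n + 11) + 2| = |58|/(2(2n + 11)) = 58/(2(2n + 11)).
Since 2n + 11 ≥ 2n for n ≥ 1, this is ≤ 58/(2·2n) = (29/2)/n.
So |(-4n + 7)/(2n + 11) + 2| < ε whenever n > (29/2)/ε.
Take K = (29/2)/ε. If n > K then |(-4n + 7)/(2n + 11) + 2| ≤ (29/2)/n < ε.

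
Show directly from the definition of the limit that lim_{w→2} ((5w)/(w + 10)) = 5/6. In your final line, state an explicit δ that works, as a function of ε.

δ = min(6, (36/25)ε)

Let ε > 0. We want δ > 0 with 0 < |w − 2| < δ ⇒ |(5w)/(w + 10) − (5/6)| < ε.
Combining over a common denominator, (5w)/(w + 10) − (5/6) = [(5w)·12 − 10·(w + 10)] / [12·(w + 10)] = 50(w − 2) / (12(w + 10)).
So |(5w)/(w + 10) − (5/6)| = 50|w − 2| / (12·|w + 10|).
Restrict δ ≤ 6. Then |w − 2| < 6 gives |w + 10| = |(w − 2) + 12| ≥ 12 − 6 = 6.
Hence |(5w)/(w + 10) − (5/6)| < 50|w − 2|/(12·6) = (25/36)|w − 2|, which is < ε once |w − 2| < (36/25)ε.
Take δ = min(6, (36/25)ε). Then 0 < |w − 2| < δ forces both bounds, so |(5w)/(w + 10) − (5/6)| < ε.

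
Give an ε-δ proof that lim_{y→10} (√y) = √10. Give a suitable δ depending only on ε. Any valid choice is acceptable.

δ = min(10, √10·ε)

Fix ε > 0. We want δ > 0 such that 0 < |y − 10| < δ implies |√y − √10| < ε.
Multiplying by the conjugate, |√y − √10| = |y − 10|/(√y + √10).
Restrict δ ≤ 10 so that |y − 10| < 10 forces y > 0, and then √y + √10 > √10.
Hence |√y − √10| < |y − 10|/√10, which is < ε once |y − 10| < √10·ε.
Take δ = min(10, √10·ε). If 0 < |y − 10| < δ then y > 0 and |√y − √10| < |y − 10|/√10 < ε.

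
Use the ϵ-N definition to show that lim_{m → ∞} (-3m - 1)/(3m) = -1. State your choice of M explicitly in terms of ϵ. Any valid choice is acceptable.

Let ϵ > 0. For m ≥ 1, |(-3m - 1)/(3m) + 1| = |-3|/(3(3m)) = 3/(3(3m)).
Since 3m ≥ 3m for m ≥ 1, this is ≤ 3/(3·3m) = (1/3)/m.
So |(-3m - 1)/(3m) + 1| < ϵ whenever m > (1/3)/ϵ.
Take M = (1/3)/ϵ. If m > M then |(-3m - 1)/(3m) + 1| ≤ (1/3)/m < ϵ.

M = (1/3)/ϵ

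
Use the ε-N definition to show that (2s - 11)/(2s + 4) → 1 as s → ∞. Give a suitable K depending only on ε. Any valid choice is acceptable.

Let ε > 0 be given. We seek K > 0 such that s > K implies |(2s - 11)/(2s + 4) − 1| < ε.
(2s - 11)/(2s + 4) − 1 = (2(2s - 11) − 2(2s + 4)) / (2(2s + 4)) = -30/(2(2s + 4)).
For s > 0 we have 2s + 4 > 2s, so |(2s - 11)/(2s + 4) − 1| = 30/(2(2s + 4)) < 30/(2·2s) = (15/2)/s.
Thus |(2s - 11)/(2s + 4) − 1| < ε whenever s > (15/2)/ε.
Take K = (15/2)/ε. If s > K then |(2s - 11)/(2s + 4) − 1| < (15/2)/s < ε.

K = (15/2)/ε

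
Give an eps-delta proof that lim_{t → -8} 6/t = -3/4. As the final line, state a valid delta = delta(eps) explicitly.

delta = min(4, (16/3)eps)

Suppose eps > 0. We seek delta > 0 such that 0 < |t + 8| < delta implies |6/t + 3/4| < eps.
|6/t + 3/4| = 6·|-8 − t|/(8·|t|) = 6|t + 8|/(8|t|).
Require delta ≤ 4 so that |t| > 8 − 4 = 4, hence 8|t| > 32.
Then |6/t + 3/4| < 6|t + 8|/32, which is < eps when |t + 8| < (16/3)eps.
Take delta = min(4, (16/3)eps). Then 0 < |t + 8| < delta gives both |t + 8| < 4 and |t + 8| < (16/3)eps, so |6/t + 3/4| < eps.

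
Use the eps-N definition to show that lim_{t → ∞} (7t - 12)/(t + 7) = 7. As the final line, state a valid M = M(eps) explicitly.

Fix eps > 0. We seek M > 0 such that t > M implies |(7t - 12)/(t + 7) − 7| < eps.
(7t - 12)/(t + 7) − 7 = ((7t - 12) − 7(t + 7)) / ((t + 7)) = -61/((t + 7)).
For t > 0 we have t + 7 > t, so |(7t - 12)/(t + 7) − 7| = 61/((t + 7)) < 61/(t) = 61/t.
Thus |(7t - 12)/(t + 7) − 7| < eps whenever t > 61/eps.
Take M = 61/eps. If t > M then |(7t - 12)/(t + 7) − 7| < 61/t < eps.

M = 61/eps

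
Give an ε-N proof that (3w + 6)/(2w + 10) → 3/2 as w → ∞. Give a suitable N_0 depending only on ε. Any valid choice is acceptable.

N_0 = (9/2)/ε

Let ε > 0. We seek N_0 > 0 such that w > N_0 implies |(3w + 6)/(2w + 10) − (3/2)| < ε.
(3w + 6)/(2w + 10) − (3/2) = (2(3w + 6) − 3(2w + 10)) / (2(2w + 10)) = -18/(2(2w + 10)).
For w > 0 we have 2w + 10 > 2w, so |(3w + 6)/(2w + 10) − (3/2)| = 18/(2(2w + 10)) < 18/(2·2w) = (9/2)/w.
Thus |(3w + 6)/(2w + 10) − (3/2)| < ε whenever w > (9/2)/ε.
Take N_0 = (9/2)/ε. If w > N_0 then |(3w + 6)/(2w + 10) − (3/2)| < (9/2)/w < ε.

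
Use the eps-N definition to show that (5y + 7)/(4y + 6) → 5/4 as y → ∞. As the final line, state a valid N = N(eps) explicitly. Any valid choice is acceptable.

Fix eps > 0. We seek N > 0 such that y > N implies |(5y + 7)/(4y + 6) − (5/4)| < eps.
(5y + 7)/(4y + 6) − (5/4) = (4(5y + 7) − 5(4y + 6)) / (4(4y + 6)) = -2/(4(4y + 6)).
For y > 0 we have 4y + 6 > 4y, so |(5y + 7)/(4y + 6) − (5/4)| = 2/(4(4y + 6)) < 2/(4·4y) = (1/8)/y.
Thus |(5y + 7)/(4y + 6) − (5/4)| < eps whenever y > (1/8)/eps.
Take N = (1/8)/eps. If y > N then |(5y + 7)/(4y + 6) − (5/4)| < (1/8)/y < eps.

N = (1/8)/eps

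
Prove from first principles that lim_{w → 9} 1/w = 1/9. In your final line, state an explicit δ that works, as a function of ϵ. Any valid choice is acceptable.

Fix ϵ > 0. We seek δ > 0 such that 0 < |w − 9| < δ implies |1/w − (1/9)| < ϵ.
|1/w − (1/9)| = |9 − w|/(9·|w|) = |w − 9|/(9|w|).
Require δ ≤ 9/2 so that |w| > 9 − 9/2 = 9/2, hence 9|w| > 81/2.
Then |1/w − (1/9)| < |w − 9|/(81/2), which is < ϵ when |w − 9| < (81/2)ϵ.
Take δ = min(9/2, (81/2)ϵ). Then 0 < |w − 9| < δ gives both |w − 9| < 9/2 and |w − 9| < (81/2)ϵ, so |1/w − (1/9)| < ϵ.

δ = min(9/2, (81/2)ϵ)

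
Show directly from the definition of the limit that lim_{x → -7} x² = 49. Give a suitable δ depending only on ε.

δ = min(2, ε/16)

Let ε > 0. We seek δ > 0 with 0 < |x + 7| < δ ⇒ |x² − 49| < ε.
Factor: x² − 49 = (x + 7)(x - 7), so |x² − 49| = |x + 7|·|x - 7|.
Impose δ ≤ 2 so that |x| < 9; then |x - 7| ≤ 16.
Hence |x² − 49| ≤ 16|x + 7|, which is < ε once |x + 7| < ε/16.
Take δ = min(2, ε/16). If 0 < |x + 7| < δ then both bounds hold and |x² − 49| ≤ 16|x + 7| < 16·(ε/16) = ε.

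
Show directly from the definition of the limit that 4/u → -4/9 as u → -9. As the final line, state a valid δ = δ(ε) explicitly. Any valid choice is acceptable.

δ = min(9/2, (81/8)ε)

Suppose ε > 0. We seek δ > 0 such that 0 < |u + 9| < δ implies |4/u + 4/9| < ε.
|4/u + 4/9| = 4·|-9 − u|/(9·|u|) = 4|u + 9|/(9|u|).
Restrict δ ≤ 9/2. Then |u + 9| < 9/2 gives |u| > 9/2, so 9|u| > 81/2.
Then |4/u + 4/9| < 4|u + 9|/(81/2), which is < ε when |u + 9| < (81/8)ε.
Take δ = min(9/2, (81/8)ε). Then 0 < |u + 9| < δ gives both |u + 9| < 9/2 and |u + 9| < (81/8)ε, so |4/u + 4/9| < ε.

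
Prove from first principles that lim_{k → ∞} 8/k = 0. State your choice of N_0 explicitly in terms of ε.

N_0 = 8/ε

Let ε > 0. For k ≥ 1, |8/k − 0| = 8/(k) ≤ 8/k.
We need 8/k < ε, i.e. k > 8/ε.
Take N_0 = 8/ε. If k > N_0 then |8/k| ≤ 8/k < ε.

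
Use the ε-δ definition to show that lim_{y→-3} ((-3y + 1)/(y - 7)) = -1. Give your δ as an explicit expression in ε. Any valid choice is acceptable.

Suppose ε > 0. We want δ > 0 with 0 < |y + 3| < δ ⇒ |(-3y + 1)/(y - 7) + 1| < ε.
Combining over a common denominator, (-3y + 1)/(y - 7) + 1 = [(-3y + 1)·(-10) − 10·(y - 7)] / [(-10)·(y - 7)] = 20(y + 3) / ((-10)(y - 7)).
So |(-3y + 1)/(y - 7) + 1| = 20|y + 3| / (10·|y − 7|).
Restrict δ ≤ 5. Then |y + 3| < 5 gives |y − 7| = |(y + 3) + (-10)| ≥ 10 − 5 = 5.
Hence |(-3y + 1)/(y - 7) + 1| < 20|y + 3|/(10·5) = (2/5)|y + 3|, which is < ε once |y + 3| < (5/2)ε.
Take δ = min(5, (5/2)ε). Then 0 < |y + 3| < δ forces both bounds, so |(-3y + 1)/(y - 7) + 1| < ε.

δ = min(5, (5/2)ε)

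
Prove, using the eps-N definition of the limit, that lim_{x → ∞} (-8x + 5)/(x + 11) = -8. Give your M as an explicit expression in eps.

Suppose eps > 0. We seek M > 0 such that x > M implies |(-8x + 5)/(x + 11) + 8| < eps.
(-8x + 5)/(x + 11) + 8 = ((-8x + 5) − (-8)(x + 11)) / ((x + 11)) = 93/((x + 11)).
For x > 0 we have x + 11 > x, so |(-8x + 5)/(x + 11) + 8| = 93/((x + 11)) < 93/(x) = 93/x.
Thus |(-8x + 5)/(x + 11) + 8| < eps whenever x > 93/eps.
Take M = 93/eps. If x > M then |(-8x + 5)/(x + 11) + 8| < 93/x < eps.

M = 93/eps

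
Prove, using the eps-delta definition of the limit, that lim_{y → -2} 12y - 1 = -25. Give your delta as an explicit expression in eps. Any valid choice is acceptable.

Let eps > 0. We need delta > 0 so that 0 < |y + 2| < delta implies |(12y - 1) + 25| < eps.
|(12y - 1) + 25| = |12y + 24| = 12|y + 2|.
So 12|y + 2| < eps exactly when |y + 2| < eps/12.
Choosing delta = eps/12 gives |(12y - 1) + 25| = 12|y + 2| < eps whenever |y + 2| < delta.

delta = eps/12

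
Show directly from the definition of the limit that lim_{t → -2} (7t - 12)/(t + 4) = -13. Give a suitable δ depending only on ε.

Suppose ε > 0. We want δ > 0 with 0 < |t + 2| < δ ⇒ |(7t - 12)/(t + 4) + 13| < ε.
Combining over a common denominator, (7t - 12)/(t + 4) + 13 = [(7t - 12)·2 − (-26)·(t + 4)] / [2·(t + 4)] = 40(t + 2) / (2(t + 4)).
So |(7t - 12)/(t + 4) + 13| = 40|t + 2| / (2·|t + 4|).
Restrict δ ≤ 1. Then |t + 2| < 1 gives |t + 4| = |(t + 2) + 2| ≥ 2 − 1 = 1.
Hence |(7t - 12)/(t + 4) + 13| < 40|t + 2|/(2·1) = 20|t + 2|, which is < ε once |t + 2| < (1/20)ε.
Take δ = min(1, (1/20)ε). Then 0 < |t + 2| < δ forces both bounds, so |(7t - 12)/(t + 4) + 13| < ε.

δ = min(1, (1/20)ε)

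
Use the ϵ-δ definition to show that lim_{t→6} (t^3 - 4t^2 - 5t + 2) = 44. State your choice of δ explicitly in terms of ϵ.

Fix ϵ > 0. We want δ > 0 such that 0 < |t − 6| < δ implies |(t^3 - 4t^2 - 5t + 2) − 44| < ϵ.
(t^3 - 4t^2 - 5t + 2) − 44 = t^3 - 4t^2 - 5t - 42 = (t − 6)(t^2 + 2t + 7).
So |(t^3 - 4t^2 - 5t + 2) − 44| = |t − 6|·|t^2 + 2t + 7|.
Require δ ≤ 2. Then |t − 6| < 2 gives |t| < 8, and by the triangle inequality |t^2 + 2t + 7| ≤ 8^2 + 2·8 + 7 = 87.
Hence |(t^3 - 4t^2 - 5t + 2) − 44| ≤ 87|t − 6| < ϵ provided |t − 6| < ϵ/87.
Choosing δ = min(2, ϵ/87) ensures both conditions, hence |(t^3 - 4t^2 - 5t + 2) − 44| < ϵ.

δ = min(2, ϵ/87)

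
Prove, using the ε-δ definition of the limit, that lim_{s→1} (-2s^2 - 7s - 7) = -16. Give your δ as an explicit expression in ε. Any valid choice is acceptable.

δ = min(2, ε/15)

Suppose ε > 0. We want δ > 0 such that 0 < |s − 1| < δ implies |(-2s^2 - 7s - 7) + 16| < ε.
(-2s^2 - 7s - 7) + 16 = -2s^2 - 7s + 9 = (s − 1)(-2s - 9).
So |(-2s^2 - 7s - 7) + 16| = |s − 1|·|-2s - 9|.
Require δ ≤ 2. Then |s − 1| < 2 gives |s| < 3, and by the triangle inequality |-2s - 9| ≤ 2·3 + 9 = 15.
Hence |(-2s^2 - 7s - 7) + 16| ≤ 15|s − 1| < ε provided |s − 1| < ε/15.
Choosing δ = min(2, ε/15) ensures both conditions, hence |(-2s^2 - 7s - 7) + 16| < ε.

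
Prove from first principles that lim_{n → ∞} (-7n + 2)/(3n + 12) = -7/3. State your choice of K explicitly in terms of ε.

K = 10/ε

Let ε > 0 be given. For n ≥ 1, |(-7n + 2)/(3n + 12) + 7/3| = |90|/(3(3n + 12)) = 90/(3(3n + 12)).
Since 3n + 12 ≥ 3n for n ≥ 1, this is ≤ 90/(3·3n) = 10/n.
So |(-7n + 2)/(3n + 12) + 7/3| < ε whenever n > 10/ε.
Take K = 10/ε. If n > K then |(-7n + 2)/(3n + 12) + 7/3| ≤ 10/n < ε.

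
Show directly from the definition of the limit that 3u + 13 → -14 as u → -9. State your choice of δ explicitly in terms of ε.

Let ε > 0 be given. We need δ > 0 so that 0 < |u + 9| < δ implies |(3u + 13) + 14| < ε.
Since (3u + 13) + 14 = 3(u + 9), we have |(3u + 13) + 14| = 3|u + 9|.
Thus it suffices that |u + 9| < ε/3.
Choosing δ = ε/3 gives |(3u + 13) + 14| = 3|u + 9| < ε whenever |u + 9| < δ.

δ = ε/3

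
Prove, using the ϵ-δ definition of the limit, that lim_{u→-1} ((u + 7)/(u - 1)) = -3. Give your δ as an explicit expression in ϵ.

δ = min(1, (1/4)ϵ)

Suppose ϵ > 0. We want δ > 0 with 0 < |u + 1| < δ ⇒ |(u + 7)/(u - 1) + 3| < ϵ.
Combining over a common denominator, (u + 7)/(u - 1) + 3 = [(u + 7)·(-2) − 6·(u - 1)] / [(-2)·(u - 1)] = -8(u + 1) / ((-2)(u - 1)).
So |(u + 7)/(u - 1) + 3| = 8|u + 1| / (2·|u − 1|).
Require δ ≤ 1, so |u − 1| ≥ |-2| − |u + 1| > 2 − 1 = 1.
Hence |(u + 7)/(u - 1) + 3| < 8|u + 1|/(2·1) = 4|u + 1|, which is < ϵ once |u + 1| < (1/4)ϵ.
Take δ = min(1, (1/4)ϵ). Then 0 < |u + 1| < δ forces both bounds, so |(u + 7)/(u - 1) + 3| < ϵ.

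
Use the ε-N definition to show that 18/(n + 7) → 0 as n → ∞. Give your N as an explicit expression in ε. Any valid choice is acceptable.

N = 18/ε

Let ε > 0. For n ≥ 1, |18/(n + 7) − 0| = 18/(n + 7) ≤ 18/n.
We need 18/n < ε, i.e. n > 18/ε.
Take N = 18/ε. If n > N then |18/(n + 7)| ≤ 18/n < ε.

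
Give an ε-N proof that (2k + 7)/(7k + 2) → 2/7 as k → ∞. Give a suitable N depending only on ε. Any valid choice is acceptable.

Fix ε > 0. For k ≥ 1, |(2k + 7)/(7k + 2) − (2/7)| = |45|/(7(7k + 2)) = 45/(7(7k + 2)).
Since 7k + 2 ≥ 7k for k ≥ 1, this is ≤ 45/(7·7k) = (45/49)/k.
So |(2k + 7)/(7k + 2) − (2/7)| < ε whenever k > (45/49)/ε.
Take N = (45/49)/ε. If k > N then |(2k + 7)/(7k + 2) − (2/7)| ≤ (45/49)/k < ε.

N = (45/49)/ε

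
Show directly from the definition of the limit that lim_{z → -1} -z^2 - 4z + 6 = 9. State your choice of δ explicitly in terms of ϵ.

δ = min(1, ϵ/5)

Fix ϵ > 0. We want δ > 0 such that 0 < |z + 1| < δ implies |(-z^2 - 4z + 6) − 9| < ϵ.
(-z^2 - 4z + 6) − 9 = -z^2 - 4z - 3 = (z + 1)(-z - 3).
So |(-z^2 - 4z + 6) − 9| = |z + 1|·|-z - 3|.
Require δ ≤ 1. Then |z + 1| < 1 gives |z| < 2, and by the triangle inequality |-z - 3| ≤ 2 + 3 = 5.
Hence |(-z^2 - 4z + 6) − 9| ≤ 5|z + 1| < ϵ provided |z + 1| < ϵ/5.
Take δ = min(1, ϵ/5). Then 0 < |z + 1| < δ gives both |z + 1| < 1 and |z + 1| < ϵ/5, so |(-z^2 - 4z + 6) − 9| < ϵ.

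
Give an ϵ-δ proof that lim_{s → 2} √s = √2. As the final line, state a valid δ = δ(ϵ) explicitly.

δ = min(2, √2·ϵ)

Suppose ϵ > 0. We want δ > 0 such that 0 < |s − 2| < δ implies |√s − √2| < ϵ.
Rationalise: √s − √2 = (s − 2)/(√s + √2), so |√s − √2| = |s − 2|/(√s + √2).
Restrict δ ≤ 2 so that |s − 2| < 2 forces s > 0, and then √s + √2 > √2.
Hence |√s − √2| < |s − 2|/√2, which is < ϵ once |s − 2| < √2·ϵ.
Take δ = min(2, √2·ϵ). If 0 < |s − 2| < δ then s > 0 and |√s − √2| < |s − 2|/√2 < ϵ.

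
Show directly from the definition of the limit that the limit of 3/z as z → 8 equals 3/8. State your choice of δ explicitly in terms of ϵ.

δ = min(4, (32/3)ϵ)

Suppose ϵ > 0. We seek δ > 0 such that 0 < |z − 8| < δ implies |3/z − (3/8)| < ϵ.
|3/z − (3/8)| = 3·|8 − z|/(8·|z|) = 3|z − 8|/(8|z|).
Restrict δ ≤ 4. Then |z − 8| < 4 gives |z| > 4, so 8|z| > 32.
Then |3/z − (3/8)| < 3|z − 8|/32, which is < ϵ when |z − 8| < (32/3)ϵ.
Take δ = min(4, (32/3)ϵ). Then 0 < |z − 8| < δ gives both |z − 8| < 4 and |z − 8| < (32/3)ϵ, so |3/z − (3/8)| < ϵ.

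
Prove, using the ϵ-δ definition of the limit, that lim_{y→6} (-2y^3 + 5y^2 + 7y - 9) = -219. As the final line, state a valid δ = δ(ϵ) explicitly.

δ = min(2, ϵ/219)

Let ϵ > 0. We want δ > 0 such that 0 < |y − 6| < δ implies |(-2y^3 + 5y^2 + 7y - 9) + 219| < ϵ.
(-2y^3 + 5y^2 + 7y - 9) + 219 = -2y^3 + 5y^2 + 7y + 210 = (y − 6)(-2y^2 - 7y - 35).
So |(-2y^3 + 5y^2 + 7y - 9) + 219| = |y − 6|·|-2y^2 - 7y - 35|.
Require δ ≤ 2. Then |y − 6| < 2 gives |y| < 8, and by the triangle inequality |-2y^2 - 7y - 35| ≤ 2·8^2 + 7·8 + 35 = 219.
Hence |(-2y^3 + 5y^2 + 7y - 9) + 219| ≤ 219|y − 6| < ϵ provided |y − 6| < ϵ/219.
Take δ = min(2, ϵ/219). Then 0 < |y − 6| < δ gives both |y − 6| < 2 and |y − 6| < ϵ/219, so |(-2y^3 + 5y^2 + 7y - 9) + 219| < ϵ.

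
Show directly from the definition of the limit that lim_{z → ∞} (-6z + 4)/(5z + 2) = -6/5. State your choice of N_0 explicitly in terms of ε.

Let ε > 0 be given. We seek N_0 > 0 such that z > N_0 implies |(-6z + 4)/(5z + 2) + 6/5| < ε.
(-6z + 4)/(5z + 2) + 6/5 = (5(-6z + 4) − (-6)(5z + 2)) / (5(5z + 2)) = 32/(5(5z + 2)).
For z > 0 we have 5z + 2 > 5z, so |(-6z + 4)/(5z + 2) + 6/5| = 32/(5(5z + 2)) < 32/(5·5z) = (32/25)/z.
Thus |(-6z + 4)/(5z + 2) + 6/5| < ε whenever z > (32/25)/ε.
Take N_0 = (32/25)/ε. If z > N_0 then |(-6z + 4)/(5z + 2) + 6/5| < (32/25)/z < ε.

N_0 = (32/25)/ε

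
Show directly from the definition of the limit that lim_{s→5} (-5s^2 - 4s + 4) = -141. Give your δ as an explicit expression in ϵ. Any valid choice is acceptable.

δ = min(1, ϵ/59)

Fix ϵ > 0. We want δ > 0 such that 0 < |s − 5| < δ implies |(-5s^2 - 4s + 4) + 141| < ϵ.
(-5s^2 - 4s + 4) + 141 = -5s^2 - 4s + 145 = (s − 5)(-5s - 29).
So |(-5s^2 - 4s + 4) + 141| = |s − 5|·|-5s - 29|.
Assume first that |s − 5| < 1, so |s| < 6. Then |-5s - 29| ≤ 5·6 + 29 = 59.
Hence |(-5s^2 - 4s + 4) + 141| ≤ 59|s − 5| < ϵ provided |s − 5| < ϵ/59.
Take δ = min(1, ϵ/59). Then 0 < |s − 5| < δ gives both |s − 5| < 1 and |s − 5| < ϵ/59, so |(-5s^2 - 4s + 4) + 141| < ϵ.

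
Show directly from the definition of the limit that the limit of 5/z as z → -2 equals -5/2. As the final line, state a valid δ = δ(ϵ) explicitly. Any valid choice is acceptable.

δ = min(1, (2/5)ϵ)

Suppose ϵ > 0. We seek δ > 0 such that 0 < |z + 2| < δ implies |5/z + 5/2| < ϵ.
|5/z + 5/2| = 5·|-2 − z|/(2·|z|) = 5|z + 2|/(2|z|).
Restrict δ ≤ 1. Then |z + 2| < 1 gives |z| > 1, so 2|z| > 2.
Then |5/z + 5/2| < 5|z + 2|/2, which is < ϵ when |z + 2| < (2/5)ϵ.
Take δ = min(1, (2/5)ϵ). Then 0 < |z + 2| < δ gives both |z + 2| < 1 and |z + 2| < (2/5)ϵ, so |5/z + 5/2| < ϵ.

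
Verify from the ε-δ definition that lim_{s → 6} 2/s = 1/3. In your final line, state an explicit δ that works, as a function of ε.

Suppose ε > 0. We seek δ > 0 such that 0 < |s − 6| < δ implies |2/s − (1/3)| < ε.
|2/s − (1/3)| = 2·|6 − s|/(6·|s|) = 2|s − 6|/(6|s|).
Require δ ≤ 3 so that |s| > 6 − 3 = 3, hence 6|s| > 18.
Then |2/s − (1/3)| < 2|s − 6|/18, which is < ε when |s − 6| < 9ε.
Take δ = min(3, 9ε). Then 0 < |s − 6| < δ gives both |s − 6| < 3 and |s − 6| < 9ε, so |2/s − (1/3)| < ε.

δ = min(3, 9ε)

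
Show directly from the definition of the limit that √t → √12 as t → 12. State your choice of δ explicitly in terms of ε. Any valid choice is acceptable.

Suppose ε > 0. We want δ > 0 such that 0 < |t − 12| < δ implies |√t − √12| < ε.
Rationalise: √t − √12 = (t − 12)/(√t + √12), so |√t − √12| = |t − 12|/(√t + √12).
Restrict δ ≤ 12 so that |t − 12| < 12 forces t > 0, and then √t + √12 > √12.
Hence |√t − √12| < |t − 12|/√12, which is < ε once |t − 12| < √12·ε.
Take δ = min(12, √12·ε). If 0 < |t − 12| < δ then t > 0 and |√t − √12| < |t − 12|/√12 < ε.

δ = min(12, √12·ε)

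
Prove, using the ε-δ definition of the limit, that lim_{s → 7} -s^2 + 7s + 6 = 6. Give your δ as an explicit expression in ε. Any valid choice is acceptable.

Suppose ε > 0. We want δ > 0 such that 0 < |s − 7| < δ implies |(-s^2 + 7s + 6) − 6| < ε.
(-s^2 + 7s + 6) − 6 = -s^2 + 7s = (s − 7)(-s).
So |(-s^2 + 7s + 6) − 6| = |s − 7|·|-s|.
Assume first that |s − 7| < 2, so |s| < 9. Then |-s| ≤ 9 = 9.
Hence |(-s^2 + 7s + 6) − 6| ≤ 9|s − 7| < ε provided |s − 7| < ε/9.
Choosing δ = min(2, ε/9) ensures both conditions, hence |(-s^2 + 7s + 6) − 6| < ε.

δ = min(2, ε/9)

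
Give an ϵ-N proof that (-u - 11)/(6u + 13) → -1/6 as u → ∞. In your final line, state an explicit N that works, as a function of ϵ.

Let ϵ > 0. We seek N > 0 such that u > N implies |(-u - 11)/(6u + 13) + 1/6| < ϵ.
(-u - 11)/(6u + 13) + 1/6 = (6(-u - 11) − (-1)(6u + 13)) / (6(6u + 13)) = -53/(6(6u + 13)).
For u > 0 we have 6u + 13 > 6u, so |(-u - 11)/(6u + 13) + 1/6| = 53/(6(6u + 13)) < 53/(6·6u) = (53/36)/u.
Thus |(-u - 11)/(6u + 13) + 1/6| < ϵ whenever u > (53/36)/ϵ.
Take N = (53/36)/ϵ. If u > N then |(-u - 11)/(6u + 13) + 1/6| < (53/36)/u < ϵ.

N = (53/36)/ϵ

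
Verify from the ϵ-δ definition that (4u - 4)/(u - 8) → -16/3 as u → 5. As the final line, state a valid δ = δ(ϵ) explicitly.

Let ϵ > 0 be given. We want δ > 0 with 0 < |u − 5| < δ ⇒ |(4u - 4)/(u - 8) + 16/3| < ϵ.
Combining over a common denominator, (4u - 4)/(u - 8) + 16/3 = [(4u - 4)·(-3) − 16·(u - 8)] / [(-3)·(u - 8)] = -28(u − 5) / ((-3)(u - 8)).
So |(4u - 4)/(u - 8) + 16/3| = 28|u − 5| / (3·|u − 8|).
Restrict δ ≤ 3/2. Then |u − 5| < 3/2 gives |u − 8| = |(u − 5) + (-3)| ≥ 3 − 3/2 = 3/2.
Hence |(4u - 4)/(u - 8) + 16/3| < 28|u − 5|/(3·(3/2)) = (56/9)|u − 5|, which is < ϵ once |u − 5| < (9/56)ϵ.
Take δ = min(3/2, (9/56)ϵ). Then 0 < |u − 5| < δ forces both bounds, so |(4u - 4)/(u - 8) + 16/3| < ϵ.

δ = min(3/2, (9/56)ϵ)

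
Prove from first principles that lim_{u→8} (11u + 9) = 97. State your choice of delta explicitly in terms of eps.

Suppose eps > 0. We need delta > 0 so that 0 < |u − 8| < delta implies |(11u + 9) − 97| < eps.
Since (11u + 9) − 97 = 11(u − 8), we have |(11u + 9) − 97| = 11|u − 8|.
So 11|u − 8| < eps exactly when |u − 8| < eps/11.
Choosing delta = eps/11 gives |(11u + 9) − 97| = 11|u − 8| < eps whenever |u − 8| < delta.

delta = eps/11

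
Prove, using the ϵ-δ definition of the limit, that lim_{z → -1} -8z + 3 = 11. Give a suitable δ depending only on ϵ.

δ = ϵ/8

Suppose ϵ > 0. We need δ > 0 so that 0 < |z + 1| < δ implies |(-8z + 3) − 11| < ϵ.
|(-8z + 3) − 11| = |-8z - 8| = 8|z + 1|.
Thus it suffices that |z + 1| < ϵ/8.
Choosing δ = ϵ/8 gives |(-8z + 3) − 11| = 8|z + 1| < ϵ whenever |z + 1| < δ.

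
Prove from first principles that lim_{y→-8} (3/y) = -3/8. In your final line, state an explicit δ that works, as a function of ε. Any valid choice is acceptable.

δ = min(4, (32/3)ε)

Suppose ε > 0. We seek δ > 0 such that 0 < |y + 8| < δ implies |3/y + 3/8| < ε.
|3/y + 3/8| = 3·|-8 − y|/(8·|y|) = 3|y + 8|/(8|y|).
Restrict δ ≤ 4. Then |y + 8| < 4 gives |y| > 4, so 8|y| > 32.
Then |3/y + 3/8| < 3|y + 8|/32, which is < ε when |y + 8| < (32/3)ε.
Take δ = min(4, (32/3)ε). Then 0 < |y + 8| < δ gives both |y + 8| < 4 and |y + 8| < (32/3)ε, so |3/y + 3/8| < ε.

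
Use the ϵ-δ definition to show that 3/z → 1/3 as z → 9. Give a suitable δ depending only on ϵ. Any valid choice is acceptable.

δ = min(9/2, (27/2)ϵ)

Let ϵ > 0 be given. We seek δ > 0 such that 0 < |z − 9| < δ implies |3/z − (1/3)| < ϵ.
|3/z − (1/3)| = 3·|9 − z|/(9·|z|) = 3|z − 9|/(9|z|).
Require δ ≤ 9/2 so that |z| > 9 − 9/2 = 9/2, hence 9|z| > 81/2.
Then |3/z − (1/3)| < 3|z − 9|/(81/2), which is < ϵ when |z − 9| < (27/2)ϵ.
Take δ = min(9/2, (27/2)ϵ). Then 0 < |z − 9| < δ gives both |z − 9| < 9/2 and |z − 9| < (27/2)ϵ, so |3/z − (1/3)| < ϵ.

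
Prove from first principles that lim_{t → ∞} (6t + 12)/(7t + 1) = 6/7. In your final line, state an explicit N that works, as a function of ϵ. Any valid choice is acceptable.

Let ϵ > 0. We seek N > 0 such that t > N implies |(6t + 12)/(7t + 1) − (6/7)| < ϵ.
(6t + 12)/(7t + 1) − (6/7) = (7(6t + 12) − 6(7t + 1)) / (7(7t + 1)) = 78/(7(7t + 1)).
For t > 0 we have 7t + 1 > 7t, so |(6t + 12)/(7t + 1) − (6/7)| = 78/(7(7t + 1)) < 78/(7·7t) = (78/49)/t.
Thus |(6t + 12)/(7t + 1) − (6/7)| < ϵ whenever t > (78/49)/ϵ.
Take N = (78/49)/ϵ. If t > N then |(6t + 12)/(7t + 1) − (6/7)| < (78/49)/t < ϵ.

N = (78/49)/ϵ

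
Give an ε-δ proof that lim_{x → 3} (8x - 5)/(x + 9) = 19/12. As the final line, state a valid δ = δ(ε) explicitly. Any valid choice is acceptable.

δ = min(6, (72/77)ε)

Let ε > 0 be given. We want δ > 0 with 0 < |x − 3| < δ ⇒ |(8x - 5)/(x + 9) − (19/12)| < ε.
Combining over a common denominator, (8x - 5)/(x + 9) − (19/12) = [(8x - 5)·12 − 19·(x + 9)] / [12·(x + 9)] = 77(x − 3) / (12(x + 9)).
So |(8x - 5)/(x + 9) − (19/12)| = 77|x − 3| / (12·|x + 9|).
Require δ ≤ 6, so |x + 9| ≥ |12| − |x − 3| > 12 − 6 = 6.
Hence |(8x - 5)/(x + 9) − (19/12)| < 77|x − 3|/(12·6) = (77/72)|x − 3|, which is < ε once |x − 3| < (72/77)ε.
Take δ = min(6, (72/77)ε). Then 0 < |x − 3| < δ forces both bounds, so |(8x - 5)/(x + 9) − (19/12)| < ε.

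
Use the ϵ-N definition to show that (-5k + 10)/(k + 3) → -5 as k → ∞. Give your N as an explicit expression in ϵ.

N = 25/ϵ

Let ϵ > 0. For k ≥ 1, |(-5k + 10)/(k + 3) + 5| = |25|/((k + 3)) = 25/((k + 3)).
Since k + 3 ≥ k for k ≥ 1, this is ≤ 25/(k) = 25/k.
So |(-5k + 10)/(k + 3) + 5| < ϵ whenever k > 25/ϵ.
Take N = 25/ϵ. If k > N then |(-5k + 10)/(k + 3) + 5| ≤ 25/k < ϵ.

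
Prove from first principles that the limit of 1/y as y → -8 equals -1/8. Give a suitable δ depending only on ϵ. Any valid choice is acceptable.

δ = min(4, 32ϵ)

Suppose ϵ > 0. We seek δ > 0 such that 0 < |y + 8| < δ implies |1/y + 1/8| < ϵ.
|1/y + 1/8| = |-8 − y|/(8·|y|) = |y + 8|/(8|y|).
Require δ ≤ 4 so that |y| > 8 − 4 = 4, hence 8|y| > 32.
Then |1/y + 1/8| < |y + 8|/32, which is < ϵ when |y + 8| < 32ϵ.
Take δ = min(4, 32ϵ). Then 0 < |y + 8| < δ gives both |y + 8| < 4 and |y + 8| < 32ϵ, so |1/y + 1/8| < ϵ.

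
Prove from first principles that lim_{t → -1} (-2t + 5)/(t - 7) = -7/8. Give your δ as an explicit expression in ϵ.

δ = min(4, (32/9)ϵ)

Fix ϵ > 0. We want δ > 0 with 0 < |t + 1| < δ ⇒ |(-2t + 5)/(t - 7) + 7/8| < ϵ.
Combining over a common denominator, (-2t + 5)/(t - 7) + 7/8 = [(-2t + 5)·(-8) − 7·(t - 7)] / [(-8)·(t - 7)] = 9(t + 1) / ((-8)(t - 7)).
So |(-2t + 5)/(t - 7) + 7/8| = 9|t + 1| / (8·|t − 7|).
Restrict δ ≤ 4. Then |t + 1| < 4 gives |t − 7| = |(t + 1) + (-8)| ≥ 8 − 4 = 4.
Hence |(-2t + 5)/(t - 7) + 7/8| < 9|t + 1|/(8·4) = (9/32)|t + 1|, which is < ϵ once |t + 1| < (32/9)ϵ.
Take δ = min(4, (32/9)ϵ). Then 0 < |t + 1| < δ forces both bounds, so |(-2t + 5)/(t - 7) + 7/8| < ϵ.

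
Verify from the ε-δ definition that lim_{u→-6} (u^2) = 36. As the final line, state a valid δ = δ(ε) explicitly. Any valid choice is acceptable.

δ = min(2, ε/14)

Let ε > 0. We seek δ > 0 with 0 < |u + 6| < δ ⇒ |u^2 − 36| < ε.
Factor: u^2 − 36 = (u + 6)(u - 6), so |u^2 − 36| = |u + 6|·|u - 6|.
Restrict δ ≤ 2. Then |u + 6| < 2 gives |u| < 8, so by the triangle inequality |u - 6| ≤ 8 + 6 = 14.
Hence |u^2 − 36| ≤ 14|u + 6|, which is < ε once |u + 6| < ε/14.
Take δ = min(2, ε/14). If 0 < |u + 6| < δ then both bounds hold and |u^2 − 36| ≤ 14|u + 6| < 14·(ε/14) = ε.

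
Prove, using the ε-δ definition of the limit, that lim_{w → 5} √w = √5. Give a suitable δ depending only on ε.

δ = min(5, √5·ε)

Fix ε > 0. We want δ > 0 such that 0 < |w − 5| < δ implies |√w − √5| < ε.
Multiplying by the conjugate, |√w − √5| = |w − 5|/(√w + √5).
Restrict δ ≤ 5 so that |w − 5| < 5 forces w > 0, and then √w + √5 > √5.
Hence |√w − √5| < |w − 5|/√5, which is < ε once |w − 5| < √5·ε.
Take δ = min(5, √5·ε). If 0 < |w − 5| < δ then w > 0 and |√w − √5| < |w − 5|/√5 < ε.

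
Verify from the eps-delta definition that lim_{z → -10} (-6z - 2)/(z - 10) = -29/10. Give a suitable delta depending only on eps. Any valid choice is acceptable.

Let eps > 0 be given. We want delta > 0 with 0 < |z + 10| < delta ⇒ |(-6z - 2)/(z - 10) + 29/10| < eps.
Combining over a common denominator, (-6z - 2)/(z - 10) + 29/10 = [(-6z - 2)·(-20) − 58·(z - 10)] / [(-20)·(z - 10)] = 62(z + 10) / ((-20)(z - 10)).
So |(-6z - 2)/(z - 10) + 29/10| = 62|z + 10| / (20·|z − 10|).
Require delta ≤ 10, so |z − 10| ≥ |-20| − |z + 10| > 20 − 10 = 10.
Hence |(-6z - 2)/(z - 10) + 29/10| < 62|z + 10|/(20·10) = (31/100)|z + 10|, which is < eps once |z + 10| < (100/31)eps.
Take delta = min(10, (100/31)eps). Then 0 < |z + 10| < delta forces both bounds, so |(-6z - 2)/(z - 10) + 29/10| < eps.

delta = min(10, (100/31)eps)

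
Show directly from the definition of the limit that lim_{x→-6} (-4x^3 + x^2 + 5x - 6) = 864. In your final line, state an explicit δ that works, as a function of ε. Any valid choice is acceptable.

δ = min(1, ε/516)

Let ε > 0. We want δ > 0 such that 0 < |x + 6| < δ implies |(-4x^3 + x^2 + 5x - 6) − 864| < ε.
(-4x^3 + x^2 + 5x - 6) − 864 = -4x^3 + x^2 + 5x - 870 = (x + 6)(-4x^2 + 25x - 145).
So |(-4x^3 + x^2 + 5x - 6) − 864| = |x + 6|·|-4x^2 + 25x - 145|.
Assume first that |x + 6| < 1, so |x| < 7. Then |-4x^2 + 25x - 145| ≤ 4·7^2 + 25·7 + 145 = 516.
Hence |(-4x^3 + x^2 + 5x - 6) − 864| ≤ 516|x + 6| < ε provided |x + 6| < ε/516.
Take δ = min(1, ε/516). Then 0 < |x + 6| < δ gives both |x + 6| < 1 and |x + 6| < ε/516, so |(-4x^3 + x^2 + 5x - 6) − 864| < ε.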